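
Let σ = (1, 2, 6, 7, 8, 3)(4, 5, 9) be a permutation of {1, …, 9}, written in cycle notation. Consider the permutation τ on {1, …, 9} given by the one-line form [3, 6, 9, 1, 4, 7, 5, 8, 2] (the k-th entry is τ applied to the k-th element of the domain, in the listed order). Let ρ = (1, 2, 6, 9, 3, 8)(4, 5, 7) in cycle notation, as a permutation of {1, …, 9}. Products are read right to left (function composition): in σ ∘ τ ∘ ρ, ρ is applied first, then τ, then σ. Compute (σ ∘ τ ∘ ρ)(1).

Apply the permutations in order: ρ(1) = 2, then τ(2) = 6, then σ(6) = 7. So (σ ∘ τ ∘ ρ)(1) = 7.

7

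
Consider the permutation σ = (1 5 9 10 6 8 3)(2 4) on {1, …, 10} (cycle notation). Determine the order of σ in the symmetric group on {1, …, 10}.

The cycle type of σ is (7, 2, 1).
Since disjoint cycles commute, ord(σ) = lcm(7, 2) = 14.

14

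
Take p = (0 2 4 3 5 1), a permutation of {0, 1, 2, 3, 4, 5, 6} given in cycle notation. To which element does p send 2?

4

Within (0 2 4 3 5 1), 2 ↦ 4.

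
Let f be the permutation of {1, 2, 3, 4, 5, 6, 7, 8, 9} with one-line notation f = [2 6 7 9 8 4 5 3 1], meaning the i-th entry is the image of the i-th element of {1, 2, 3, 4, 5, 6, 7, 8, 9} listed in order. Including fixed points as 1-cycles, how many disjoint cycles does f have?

The cycle decomposition is (1 2 6 4 9)(3 7 5 8), which has 2 cycles (counting 1-cycles).

2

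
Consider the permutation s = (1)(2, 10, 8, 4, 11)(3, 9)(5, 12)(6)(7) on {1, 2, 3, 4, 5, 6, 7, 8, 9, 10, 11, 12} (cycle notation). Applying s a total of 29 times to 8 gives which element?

8 lies in the 5-cycle (2, 10, 8, 4, 11).
Powers repeat with period 5 on this cycle, and 29 mod 5 = 4, so s^29(8) = s^4(8).
Advancing 4 steps from 8: 8 → 4 → 11 → 2 → 10.

10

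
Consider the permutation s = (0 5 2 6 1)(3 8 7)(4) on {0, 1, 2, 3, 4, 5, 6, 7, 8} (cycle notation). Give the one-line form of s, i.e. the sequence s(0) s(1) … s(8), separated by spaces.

5 0 6 8 4 2 1 3 7

Image by image: 0→5, 1→0, 2→6, 3→8, 4→4, 5→2, 6→1, 7→3, 8→7.
Listing these in domain order gives 5 0 6 8 4 2 1 3 7.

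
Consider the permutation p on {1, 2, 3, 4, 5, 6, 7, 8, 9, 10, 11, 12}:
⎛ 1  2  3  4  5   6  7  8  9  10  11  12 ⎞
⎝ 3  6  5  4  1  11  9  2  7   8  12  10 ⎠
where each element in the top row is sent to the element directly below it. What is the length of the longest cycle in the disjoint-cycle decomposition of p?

Decomposing into disjoint cycles gives (1 3 5)(2 6 11 12 10 8)(7 9); the longest has length 6.

6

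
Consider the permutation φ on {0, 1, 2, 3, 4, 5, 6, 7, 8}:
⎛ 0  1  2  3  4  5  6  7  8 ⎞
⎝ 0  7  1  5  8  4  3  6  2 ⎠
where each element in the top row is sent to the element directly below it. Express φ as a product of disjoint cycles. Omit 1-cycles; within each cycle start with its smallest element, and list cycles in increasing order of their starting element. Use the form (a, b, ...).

(1, 7, 6, 3, 5, 4, 8, 2)

Iterating φ from 1 gives 1 → 7 → 6 → 3 → 5 → 4 → 8 → 2 → 1; that is the 8-cycle (1, 7, 6, 3, 5, 4, 8, 2).
Continuing from each remaining unvisited element yields (1, 7, 6, 3, 5, 4, 8, 2).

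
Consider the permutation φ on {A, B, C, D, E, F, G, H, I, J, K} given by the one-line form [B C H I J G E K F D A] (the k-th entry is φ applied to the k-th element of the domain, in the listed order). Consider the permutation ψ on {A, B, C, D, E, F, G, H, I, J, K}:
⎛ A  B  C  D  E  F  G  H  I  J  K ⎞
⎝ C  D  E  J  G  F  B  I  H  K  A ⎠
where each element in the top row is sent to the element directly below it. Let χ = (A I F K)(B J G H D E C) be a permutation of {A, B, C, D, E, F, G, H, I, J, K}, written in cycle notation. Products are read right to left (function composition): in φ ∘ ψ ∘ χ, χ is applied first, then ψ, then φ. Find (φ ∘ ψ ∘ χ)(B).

A

(φ ∘ ψ ∘ χ)(B) = φ(ψ(χ(B))). χ(B) = J, then ψ(J) = K, then φ(K) = A, so the result is A.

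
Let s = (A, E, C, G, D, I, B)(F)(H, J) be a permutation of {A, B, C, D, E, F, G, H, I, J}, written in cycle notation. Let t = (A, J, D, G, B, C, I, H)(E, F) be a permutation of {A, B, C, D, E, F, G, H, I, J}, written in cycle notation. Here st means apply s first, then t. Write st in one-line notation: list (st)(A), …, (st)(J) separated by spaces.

Chase each element through s then t: A → E → F; B → A → J; C → G → B; D → I → H; E → C → I; F → F → E; G → D → G; H → J → D; I → B → C; J → H → A.
Collecting the images, st = [F J B H I E G D C A].

F J B H I E G D C A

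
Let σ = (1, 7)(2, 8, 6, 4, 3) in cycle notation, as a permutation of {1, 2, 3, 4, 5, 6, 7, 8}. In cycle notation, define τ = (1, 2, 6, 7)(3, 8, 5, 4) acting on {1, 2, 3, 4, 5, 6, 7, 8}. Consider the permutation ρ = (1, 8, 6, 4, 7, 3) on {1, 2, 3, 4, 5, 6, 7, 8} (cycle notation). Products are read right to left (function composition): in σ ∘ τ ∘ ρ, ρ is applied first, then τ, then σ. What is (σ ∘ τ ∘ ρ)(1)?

Chase 1: ρ(1) = 8; τ(8) = 5; σ(5) = 5. Hence (σ ∘ τ ∘ ρ)(1) = 5.

5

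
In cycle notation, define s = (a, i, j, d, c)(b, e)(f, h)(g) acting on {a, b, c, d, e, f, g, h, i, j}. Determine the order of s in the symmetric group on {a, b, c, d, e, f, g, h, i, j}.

10

The disjoint cycles have lengths 5, 2, 2, 1.
The order of s is the least common multiple of its cycle lengths: lcm(5, 2, 2) = 10.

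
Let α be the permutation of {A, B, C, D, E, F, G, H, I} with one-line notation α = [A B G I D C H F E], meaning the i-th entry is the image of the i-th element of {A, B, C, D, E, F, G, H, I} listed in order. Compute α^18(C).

Tracing C → G → … returns to C after 4 steps, so C lies in a 4-cycle (C, G, H, F).
Since the cycle has length 4, α^18 acts on it the same as α^2 (18 mod 4 = 2).
Stepping 2 places around the cycle: C → G → H.

H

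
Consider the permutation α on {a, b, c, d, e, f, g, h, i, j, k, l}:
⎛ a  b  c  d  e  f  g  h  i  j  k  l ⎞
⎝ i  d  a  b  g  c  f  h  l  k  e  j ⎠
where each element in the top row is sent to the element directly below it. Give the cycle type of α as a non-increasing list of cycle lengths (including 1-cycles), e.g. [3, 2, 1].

[9, 2, 1]

The disjoint cycles are (a, i, l, j, k, e, g, f, c)(b, d)(h), with lengths 9, 2, 1 in non-increasing order.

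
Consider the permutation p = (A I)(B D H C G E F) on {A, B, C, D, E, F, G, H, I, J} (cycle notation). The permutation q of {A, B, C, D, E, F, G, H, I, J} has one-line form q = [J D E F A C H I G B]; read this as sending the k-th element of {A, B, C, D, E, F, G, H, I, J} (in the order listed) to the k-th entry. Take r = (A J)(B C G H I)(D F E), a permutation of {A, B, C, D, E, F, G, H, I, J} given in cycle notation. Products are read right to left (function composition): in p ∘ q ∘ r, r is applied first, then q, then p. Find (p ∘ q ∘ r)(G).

(p ∘ q ∘ r)(G) = p(q(r(G))). r(G) = H, then q(H) = I, then p(I) = A, so the result is A.

A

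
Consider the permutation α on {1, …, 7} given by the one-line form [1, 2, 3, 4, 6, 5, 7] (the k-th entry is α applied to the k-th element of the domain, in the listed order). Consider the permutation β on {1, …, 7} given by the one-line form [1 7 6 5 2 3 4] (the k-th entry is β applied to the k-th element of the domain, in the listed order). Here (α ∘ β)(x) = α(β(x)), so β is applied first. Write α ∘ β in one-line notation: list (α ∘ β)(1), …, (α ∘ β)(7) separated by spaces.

For each element, apply β then α: 1 → 1 → 1; 2 → 7 → 7; 3 → 6 → 5; 4 → 5 → 6; 5 → 2 → 2; 6 → 3 → 3; 7 → 4 → 4.
So α ∘ β in one-line form is 1 7 5 6 2 3 4.

1 7 5 6 2 3 4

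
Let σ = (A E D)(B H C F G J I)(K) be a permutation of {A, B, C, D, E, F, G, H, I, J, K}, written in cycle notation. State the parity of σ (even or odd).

even

The cycle lengths are 7, 3, 1.
A cycle of length ℓ contributes ℓ−1 transpositions, so σ is a product of 6 + 2 = 8 transpositions — even.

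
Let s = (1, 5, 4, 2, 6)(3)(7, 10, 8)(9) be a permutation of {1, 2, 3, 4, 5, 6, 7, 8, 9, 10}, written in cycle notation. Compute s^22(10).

10 lies in the 3-cycle (7, 10, 8).
Since the cycle has length 3, s^22 acts on it the same as s^1 (22 mod 3 = 1).
Stepping 1 place around the cycle: 10 → 8.

8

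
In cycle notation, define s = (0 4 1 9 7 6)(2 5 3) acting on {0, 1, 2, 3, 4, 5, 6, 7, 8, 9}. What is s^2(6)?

6 lies in the 6-cycle (0 4 1 9 7 6).
Advancing 2 steps from 6: 6 → 0 → 4.

4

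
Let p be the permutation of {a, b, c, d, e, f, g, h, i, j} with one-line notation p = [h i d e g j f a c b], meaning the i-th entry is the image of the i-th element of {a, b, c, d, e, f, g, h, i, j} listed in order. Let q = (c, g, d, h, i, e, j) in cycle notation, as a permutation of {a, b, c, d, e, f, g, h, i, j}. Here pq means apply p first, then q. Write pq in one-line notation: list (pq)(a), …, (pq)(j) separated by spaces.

i e h j d c f a g b

For each element, apply p then q: a → h → i; b → i → e; c → d → h; d → e → j; e → g → d; f → j → c; g → f → f; h → a → a; i → c → g; j → b → b.
Collecting the images, pq = [i e h j d c f a g b].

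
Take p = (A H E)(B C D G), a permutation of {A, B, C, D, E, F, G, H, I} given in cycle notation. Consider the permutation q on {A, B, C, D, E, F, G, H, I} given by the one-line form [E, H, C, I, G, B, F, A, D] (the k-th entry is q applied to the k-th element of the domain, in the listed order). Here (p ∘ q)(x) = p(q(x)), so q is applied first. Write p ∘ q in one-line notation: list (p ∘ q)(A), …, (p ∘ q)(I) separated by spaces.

A E D I B C F H G

(p ∘ q)(x) = p(q(x)). Computing each image: p(q(A)) = p(E) = A, p(q(B)) = p(H) = E, p(q(C)) = p(C) = D, p(q(D)) = p(I) = I, p(q(E)) = p(G) = B, p(q(F)) = p(B) = C, p(q(G)) = p(F) = F, p(q(H)) = p(A) = H, p(q(I)) = p(D) = G.
Hence p ∘ q = [A E D I B C F H G].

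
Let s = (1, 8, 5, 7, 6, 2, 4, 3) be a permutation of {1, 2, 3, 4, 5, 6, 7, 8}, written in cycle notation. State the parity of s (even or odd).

The cycle lengths are 8.
A cycle is odd iff its length is even; s has 1 even-length cycle, so sgn(s) = (−1)^1 and s is odd.

odd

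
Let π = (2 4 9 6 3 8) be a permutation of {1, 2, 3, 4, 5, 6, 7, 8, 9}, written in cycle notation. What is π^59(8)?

8 lies in the 6-cycle (2 4 9 6 3 8).
Since the cycle has length 6, π^59 acts on it the same as π^5 (59 mod 6 = 5).
Advancing 5 steps from 8: 8 → 2 → 4 → 9 → 6 → 3.

3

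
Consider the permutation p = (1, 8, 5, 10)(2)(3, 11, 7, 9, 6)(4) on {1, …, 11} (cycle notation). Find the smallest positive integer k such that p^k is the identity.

20

The cycle type of p is (5, 4, 1, 1).
The order of p is the least common multiple of its cycle lengths: lcm(5, 4) = 20.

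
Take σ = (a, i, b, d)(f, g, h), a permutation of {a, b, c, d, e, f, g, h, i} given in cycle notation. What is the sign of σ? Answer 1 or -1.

-1

The cycle lengths are 4, 3, 1, 1.
A cycle of length ℓ contributes ℓ−1 transpositions, so σ is a product of 3 + 2 = 5 transpositions — odd.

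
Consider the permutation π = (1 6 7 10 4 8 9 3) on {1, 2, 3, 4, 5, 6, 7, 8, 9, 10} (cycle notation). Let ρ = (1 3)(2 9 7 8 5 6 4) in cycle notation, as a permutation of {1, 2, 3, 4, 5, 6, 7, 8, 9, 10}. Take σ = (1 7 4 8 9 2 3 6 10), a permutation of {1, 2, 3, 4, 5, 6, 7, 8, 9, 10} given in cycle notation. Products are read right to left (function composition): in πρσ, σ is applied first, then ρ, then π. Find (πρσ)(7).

2

(πρσ)(7) = π(ρ(σ(7))). σ(7) = 4, then ρ(4) = 2, then π(2) = 2, so the result is 2.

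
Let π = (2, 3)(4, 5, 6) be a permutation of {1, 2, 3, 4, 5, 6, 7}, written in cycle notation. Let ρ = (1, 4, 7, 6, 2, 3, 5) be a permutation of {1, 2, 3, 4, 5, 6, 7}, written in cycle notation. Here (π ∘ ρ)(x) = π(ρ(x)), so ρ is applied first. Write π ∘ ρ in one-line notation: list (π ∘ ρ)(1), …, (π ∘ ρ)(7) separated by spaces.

For each element, apply ρ then π: 1 → 4 → 5; 2 → 3 → 2; 3 → 5 → 6; 4 → 7 → 7; 5 → 1 → 1; 6 → 2 → 3; 7 → 6 → 4.
Collecting the images, π ∘ ρ = [5 2 6 7 1 3 4].

5 2 6 7 1 3 4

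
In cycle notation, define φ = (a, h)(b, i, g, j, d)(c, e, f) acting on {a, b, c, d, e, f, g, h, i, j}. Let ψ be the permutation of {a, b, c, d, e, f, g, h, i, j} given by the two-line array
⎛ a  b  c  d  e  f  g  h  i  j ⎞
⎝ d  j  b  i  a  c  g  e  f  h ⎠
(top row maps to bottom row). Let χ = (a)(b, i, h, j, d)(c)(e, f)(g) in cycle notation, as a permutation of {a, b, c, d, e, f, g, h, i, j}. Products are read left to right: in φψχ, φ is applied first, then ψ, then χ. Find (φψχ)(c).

a

Apply the permutations in order: φ(c) = e, then ψ(e) = a, then χ(a) = a. So (φψχ)(c) = a.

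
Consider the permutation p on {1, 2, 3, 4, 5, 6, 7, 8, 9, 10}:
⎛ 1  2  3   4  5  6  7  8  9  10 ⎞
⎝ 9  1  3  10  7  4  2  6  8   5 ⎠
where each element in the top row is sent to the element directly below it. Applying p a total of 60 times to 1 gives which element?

Tracing 1 → 9 → … returns to 1 after 9 steps, so 1 lies in a 9-cycle (1, 9, 8, 6, 4, 10, 5, 7, 2).
On a 9-cycle, p^9 is the identity, so p^60 = p^6 there (60 ≡ 6 mod 9).
Advancing 6 steps from 1: 1 → 9 → 8 → 6 → 4 → 10 → 5.

5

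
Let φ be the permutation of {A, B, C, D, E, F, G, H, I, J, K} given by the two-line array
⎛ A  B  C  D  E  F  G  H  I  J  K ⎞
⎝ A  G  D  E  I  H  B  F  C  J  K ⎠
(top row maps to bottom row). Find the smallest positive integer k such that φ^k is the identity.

4

The disjoint-cycle form of φ has cycle lengths 4, 2, 2, 1, 1, 1.
Since disjoint cycles commute, ord(φ) = lcm(4, 2, 2) = 4.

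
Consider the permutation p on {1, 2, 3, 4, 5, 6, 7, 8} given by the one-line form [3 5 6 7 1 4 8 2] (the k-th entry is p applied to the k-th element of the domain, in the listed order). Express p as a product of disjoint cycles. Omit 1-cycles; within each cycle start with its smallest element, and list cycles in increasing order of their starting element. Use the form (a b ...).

Start at 1 and follow images: 1 → 3 → 6 → 4 → 7 → 8 → 2 → 5 → 1, giving the cycle (1 3 6 4 7 8 2 5).
Continuing from each remaining unvisited element yields (1 3 6 4 7 8 2 5).

(1 3 6 4 7 8 2 5)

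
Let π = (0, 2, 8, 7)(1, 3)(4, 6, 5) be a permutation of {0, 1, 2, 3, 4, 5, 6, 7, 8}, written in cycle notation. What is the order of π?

The cycle type of π is (4, 3, 2).
Since disjoint cycles commute, ord(π) = lcm(4, 3, 2) = 12.

12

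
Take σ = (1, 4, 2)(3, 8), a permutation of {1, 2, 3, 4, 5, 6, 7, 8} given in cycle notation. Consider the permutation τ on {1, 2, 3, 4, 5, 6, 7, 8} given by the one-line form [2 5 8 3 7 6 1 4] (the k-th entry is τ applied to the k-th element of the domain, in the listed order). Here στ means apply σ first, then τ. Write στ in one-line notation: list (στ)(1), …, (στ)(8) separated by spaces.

(στ)(x) = τ(σ(x)). Computing each image: τ(σ(1)) = τ(4) = 3, τ(σ(2)) = τ(1) = 2, τ(σ(3)) = τ(8) = 4, τ(σ(4)) = τ(2) = 5, τ(σ(5)) = τ(5) = 7, τ(σ(6)) = τ(6) = 6, τ(σ(7)) = τ(7) = 1, τ(σ(8)) = τ(3) = 8.
Hence στ = [3 2 4 5 7 6 1 8].

3 2 4 5 7 6 1 8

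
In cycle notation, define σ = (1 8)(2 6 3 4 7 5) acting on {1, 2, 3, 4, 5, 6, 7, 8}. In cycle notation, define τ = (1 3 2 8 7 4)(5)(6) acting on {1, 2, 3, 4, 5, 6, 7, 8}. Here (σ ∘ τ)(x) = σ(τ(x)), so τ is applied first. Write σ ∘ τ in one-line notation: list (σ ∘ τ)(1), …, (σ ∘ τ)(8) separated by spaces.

4 1 6 8 2 3 7 5

For each element, apply τ then σ: 1 → 3 → 4; 2 → 8 → 1; 3 → 2 → 6; 4 → 1 → 8; 5 → 5 → 2; 6 → 6 → 3; 7 → 4 → 7; 8 → 7 → 5.
Collecting the images, σ ∘ τ = [4 1 6 8 2 3 7 5].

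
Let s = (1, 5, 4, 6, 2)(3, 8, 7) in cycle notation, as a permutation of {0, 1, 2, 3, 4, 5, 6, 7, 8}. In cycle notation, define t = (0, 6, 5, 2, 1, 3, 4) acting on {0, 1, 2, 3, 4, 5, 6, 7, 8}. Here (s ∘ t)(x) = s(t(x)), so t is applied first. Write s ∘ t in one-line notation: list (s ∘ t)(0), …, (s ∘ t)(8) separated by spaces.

For each element, apply t then s: 0 → 6 → 2; 1 → 3 → 8; 2 → 1 → 5; 3 → 4 → 6; 4 → 0 → 0; 5 → 2 → 1; 6 → 5 → 4; 7 → 7 → 3; 8 → 8 → 7.
So s ∘ t in one-line form is 2 8 5 6 0 1 4 3 7.

2 8 5 6 0 1 4 3 7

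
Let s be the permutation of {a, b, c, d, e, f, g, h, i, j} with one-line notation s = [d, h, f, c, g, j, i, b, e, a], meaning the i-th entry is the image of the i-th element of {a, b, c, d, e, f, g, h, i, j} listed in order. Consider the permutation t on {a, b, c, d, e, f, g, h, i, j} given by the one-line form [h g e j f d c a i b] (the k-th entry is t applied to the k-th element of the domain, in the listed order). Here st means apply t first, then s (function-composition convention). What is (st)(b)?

i

t(b) = g, then s(g) = i; composing gives (st)(b) = i.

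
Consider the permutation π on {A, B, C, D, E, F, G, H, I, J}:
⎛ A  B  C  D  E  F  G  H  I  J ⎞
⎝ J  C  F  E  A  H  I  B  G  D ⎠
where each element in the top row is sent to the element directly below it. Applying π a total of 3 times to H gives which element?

Tracing H → B → … returns to H after 4 steps, so H lies in a 4-cycle (B, C, F, H).
Stepping 3 places around the cycle: H → B → C → F.

F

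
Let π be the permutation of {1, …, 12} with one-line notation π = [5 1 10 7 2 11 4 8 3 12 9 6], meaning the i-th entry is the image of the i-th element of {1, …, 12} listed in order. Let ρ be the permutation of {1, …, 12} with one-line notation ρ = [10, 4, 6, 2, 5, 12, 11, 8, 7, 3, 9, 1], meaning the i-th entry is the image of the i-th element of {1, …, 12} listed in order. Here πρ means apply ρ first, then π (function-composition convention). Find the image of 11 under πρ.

3

ρ(11) = 9, then π(9) = 3; composing gives (πρ)(11) = 3.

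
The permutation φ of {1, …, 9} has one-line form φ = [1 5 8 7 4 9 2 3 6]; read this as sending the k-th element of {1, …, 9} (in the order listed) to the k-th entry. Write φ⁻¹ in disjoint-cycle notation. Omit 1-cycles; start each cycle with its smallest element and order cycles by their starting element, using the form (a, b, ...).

First write φ in disjoint cycles: (2, 5, 4, 7)(3, 8)(6, 9).
Reversing each cycle (and rotating so the smallest element leads) gives φ⁻¹ = (2, 7, 4, 5)(3, 8)(6, 9).

(2, 7, 4, 5)(3, 8)(6, 9)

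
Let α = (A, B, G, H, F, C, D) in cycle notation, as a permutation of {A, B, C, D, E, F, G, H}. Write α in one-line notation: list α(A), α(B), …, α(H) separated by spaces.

Image by image: A↦B, B↦G, C↦D, D↦A, E↦E, F↦C, G↦H, H↦F.
Listing these in domain order gives B G D A E C H F.

B G D A E C H F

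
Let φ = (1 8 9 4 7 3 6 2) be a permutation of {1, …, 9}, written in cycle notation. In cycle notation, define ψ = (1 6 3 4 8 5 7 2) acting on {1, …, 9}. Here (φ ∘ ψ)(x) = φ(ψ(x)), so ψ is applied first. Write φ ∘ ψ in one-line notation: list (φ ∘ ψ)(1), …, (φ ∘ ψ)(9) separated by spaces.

2 8 7 9 3 6 1 5 4

For each element, apply ψ then φ: 1 → 6 → 2; 2 → 1 → 8; 3 → 4 → 7; 4 → 8 → 9; 5 → 7 → 3; 6 → 3 → 6; 7 → 2 → 1; 8 → 5 → 5; 9 → 9 → 4.
So φ ∘ ψ in one-line form is 2 8 7 9 3 6 1 5 4.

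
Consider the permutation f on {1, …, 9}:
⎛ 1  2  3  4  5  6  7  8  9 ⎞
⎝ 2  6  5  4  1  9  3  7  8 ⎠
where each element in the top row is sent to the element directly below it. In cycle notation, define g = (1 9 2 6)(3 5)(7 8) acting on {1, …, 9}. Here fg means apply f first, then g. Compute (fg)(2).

First apply f: f(2) = 6, then g(6) = 1. Thus (fg)(2) = 1.

1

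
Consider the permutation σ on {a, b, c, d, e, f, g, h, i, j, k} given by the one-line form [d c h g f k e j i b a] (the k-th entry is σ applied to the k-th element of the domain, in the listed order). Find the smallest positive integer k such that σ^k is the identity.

12

The disjoint-cycle form of σ has cycle lengths 6, 4, 1.
Since disjoint cycles commute, ord(σ) = lcm(6, 4) = 12.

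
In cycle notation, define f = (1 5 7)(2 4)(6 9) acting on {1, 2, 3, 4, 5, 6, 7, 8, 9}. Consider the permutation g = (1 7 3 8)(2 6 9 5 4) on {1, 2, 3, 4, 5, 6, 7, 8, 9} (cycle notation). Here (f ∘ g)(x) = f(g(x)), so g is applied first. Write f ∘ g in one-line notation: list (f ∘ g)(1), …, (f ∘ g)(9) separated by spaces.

Chase each element through g then f: 1 → 7 → 1; 2 → 6 → 9; 3 → 8 → 8; 4 → 2 → 4; 5 → 4 → 2; 6 → 9 → 6; 7 → 3 → 3; 8 → 1 → 5; 9 → 5 → 7.
Collecting the images, f ∘ g = [1 9 8 4 2 6 3 5 7].

1 9 8 4 2 6 3 5 7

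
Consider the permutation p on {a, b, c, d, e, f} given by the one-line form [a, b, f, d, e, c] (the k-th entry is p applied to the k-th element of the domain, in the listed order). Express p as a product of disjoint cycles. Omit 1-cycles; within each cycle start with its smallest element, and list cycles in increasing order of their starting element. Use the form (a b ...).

(c f)

Start at c and follow images: c → f → c, giving the cycle (c f).
Repeating from the next unused element and collecting all non-trivial cycles gives (c f).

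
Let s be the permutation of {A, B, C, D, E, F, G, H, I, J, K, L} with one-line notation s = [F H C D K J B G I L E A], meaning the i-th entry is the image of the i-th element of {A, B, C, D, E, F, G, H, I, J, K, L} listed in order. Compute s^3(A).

Tracing A → F → … returns to A after 4 steps, so A lies in a 4-cycle (A, F, J, L).
Advancing 3 steps from A: A → F → J → L.

L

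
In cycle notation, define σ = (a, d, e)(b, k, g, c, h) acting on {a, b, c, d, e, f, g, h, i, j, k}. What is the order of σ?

15

The cycle type of σ is (5, 3, 1, 1, 1).
The order of σ is the least common multiple of its cycle lengths: lcm(5, 3) = 15.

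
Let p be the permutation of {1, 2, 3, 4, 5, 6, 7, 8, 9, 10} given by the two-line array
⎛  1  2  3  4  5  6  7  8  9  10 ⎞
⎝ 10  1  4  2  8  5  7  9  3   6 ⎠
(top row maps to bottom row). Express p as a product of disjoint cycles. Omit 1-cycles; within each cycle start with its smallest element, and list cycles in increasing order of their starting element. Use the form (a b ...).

(1 10 6 5 8 9 3 4 2)

Iterating p from 1 gives 1 → 10 → 6 → 5 → 8 → 9 → 3 → 4 → 2 → 1; that is the 9-cycle (1 10 6 5 8 9 3 4 2).
Repeating from the next unused element and collecting all non-trivial cycles gives (1 10 6 5 8 9 3 4 2).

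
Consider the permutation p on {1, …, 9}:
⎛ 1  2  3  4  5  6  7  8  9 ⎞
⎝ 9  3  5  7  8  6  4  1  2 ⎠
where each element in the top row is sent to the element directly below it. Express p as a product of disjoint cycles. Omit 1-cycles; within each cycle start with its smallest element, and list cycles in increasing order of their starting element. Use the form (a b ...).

(1 9 2 3 5 8)(4 7)

Start at 1 and follow images: 1 → 9 → 2 → 3 → 5 → 8 → 1, giving the cycle (1 9 2 3 5 8).
Repeating from the next unused element and collecting all non-trivial cycles gives (1 9 2 3 5 8)(4 7).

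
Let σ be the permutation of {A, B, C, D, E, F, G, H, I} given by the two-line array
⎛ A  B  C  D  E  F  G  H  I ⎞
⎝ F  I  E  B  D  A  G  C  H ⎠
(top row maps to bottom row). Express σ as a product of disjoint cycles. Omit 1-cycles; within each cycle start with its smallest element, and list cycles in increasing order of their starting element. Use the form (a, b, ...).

(A, F)(B, I, H, C, E, D)

Iterating σ from A gives A → F → A; that is the 2-cycle (A, F).
Continuing from each remaining unvisited element yields (A, F)(B, I, H, C, E, D).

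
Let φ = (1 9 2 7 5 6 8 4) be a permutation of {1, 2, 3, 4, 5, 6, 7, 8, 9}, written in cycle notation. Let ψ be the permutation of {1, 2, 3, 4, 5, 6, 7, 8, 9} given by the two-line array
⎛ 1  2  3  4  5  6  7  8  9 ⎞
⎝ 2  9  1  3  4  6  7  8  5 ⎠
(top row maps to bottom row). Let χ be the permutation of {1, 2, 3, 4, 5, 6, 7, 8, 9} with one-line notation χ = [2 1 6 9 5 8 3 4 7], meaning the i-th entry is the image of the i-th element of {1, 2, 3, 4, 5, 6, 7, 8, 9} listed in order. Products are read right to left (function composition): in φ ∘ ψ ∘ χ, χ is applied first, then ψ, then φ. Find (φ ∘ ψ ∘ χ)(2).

7

Chase 2: χ(2) = 1; ψ(1) = 2; φ(2) = 7. Hence (φ ∘ ψ ∘ χ)(2) = 7.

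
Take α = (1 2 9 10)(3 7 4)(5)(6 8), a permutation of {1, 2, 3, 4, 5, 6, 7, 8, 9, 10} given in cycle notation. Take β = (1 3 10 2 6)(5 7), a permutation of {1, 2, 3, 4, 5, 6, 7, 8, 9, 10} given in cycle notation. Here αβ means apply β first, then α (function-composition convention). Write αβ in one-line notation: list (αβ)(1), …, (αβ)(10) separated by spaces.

For each element, apply β then α: 1 → 3 → 7; 2 → 6 → 8; 3 → 10 → 1; 4 → 4 → 3; 5 → 7 → 4; 6 → 1 → 2; 7 → 5 → 5; 8 → 8 → 6; 9 → 9 → 10; 10 → 2 → 9.
Collecting the images, αβ = [7 8 1 3 4 2 5 6 10 9].

7 8 1 3 4 2 5 6 10 9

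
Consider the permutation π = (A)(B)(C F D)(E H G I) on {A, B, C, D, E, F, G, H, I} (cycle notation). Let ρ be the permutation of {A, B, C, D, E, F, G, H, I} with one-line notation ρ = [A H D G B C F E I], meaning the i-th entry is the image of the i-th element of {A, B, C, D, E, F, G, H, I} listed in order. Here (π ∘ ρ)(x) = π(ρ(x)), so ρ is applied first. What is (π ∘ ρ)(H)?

H

ρ(H) = E, then π(E) = H; composing gives (π ∘ ρ)(H) = H.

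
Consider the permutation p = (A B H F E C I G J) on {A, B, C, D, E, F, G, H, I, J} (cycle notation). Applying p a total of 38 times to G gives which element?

A

G lies in the 9-cycle (A B H F E C I G J).
Since the cycle has length 9, p^38 acts on it the same as p^2 (38 mod 9 = 2).
Advancing 2 steps from G: G → J → A.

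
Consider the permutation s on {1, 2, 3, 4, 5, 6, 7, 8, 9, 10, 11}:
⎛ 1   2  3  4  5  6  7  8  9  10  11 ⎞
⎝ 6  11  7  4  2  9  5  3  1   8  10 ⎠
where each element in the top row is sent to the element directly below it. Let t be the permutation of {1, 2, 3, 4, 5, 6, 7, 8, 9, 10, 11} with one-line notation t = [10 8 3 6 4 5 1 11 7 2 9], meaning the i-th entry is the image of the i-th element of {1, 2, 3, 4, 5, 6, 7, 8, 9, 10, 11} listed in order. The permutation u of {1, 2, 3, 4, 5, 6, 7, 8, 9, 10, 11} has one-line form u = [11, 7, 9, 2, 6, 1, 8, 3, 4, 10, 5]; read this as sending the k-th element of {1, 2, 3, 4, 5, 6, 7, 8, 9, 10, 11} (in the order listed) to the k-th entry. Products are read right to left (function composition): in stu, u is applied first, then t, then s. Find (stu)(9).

9

Apply the permutations in order: u(9) = 4, then t(4) = 6, then s(6) = 9. So (stu)(9) = 9.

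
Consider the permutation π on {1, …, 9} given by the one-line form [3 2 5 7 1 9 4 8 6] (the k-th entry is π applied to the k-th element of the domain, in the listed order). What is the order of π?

Writing π as disjoint cycles, the cycle lengths are 3, 2, 2, 1, 1.
The order of π is the least common multiple of its cycle lengths: lcm(3, 2, 2) = 6.

6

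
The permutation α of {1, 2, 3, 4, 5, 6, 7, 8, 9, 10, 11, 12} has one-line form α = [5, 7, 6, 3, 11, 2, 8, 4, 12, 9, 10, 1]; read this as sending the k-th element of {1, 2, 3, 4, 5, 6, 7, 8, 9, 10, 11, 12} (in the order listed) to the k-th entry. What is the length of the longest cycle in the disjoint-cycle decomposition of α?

Decomposing into disjoint cycles gives (1, 5, 11, 10, 9, 12)(2, 7, 8, 4, 3, 6); the longest has length 6.

6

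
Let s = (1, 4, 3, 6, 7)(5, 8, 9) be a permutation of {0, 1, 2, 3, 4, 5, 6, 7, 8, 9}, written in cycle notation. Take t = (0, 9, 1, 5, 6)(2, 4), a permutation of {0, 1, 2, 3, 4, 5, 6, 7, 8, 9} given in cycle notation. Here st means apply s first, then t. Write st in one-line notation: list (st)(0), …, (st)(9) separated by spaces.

9 2 4 0 3 8 7 5 1 6

Chase each element through s then t: 0 → 0 → 9; 1 → 4 → 2; 2 → 2 → 4; 3 → 6 → 0; 4 → 3 → 3; 5 → 8 → 8; 6 → 7 → 7; 7 → 1 → 5; 8 → 9 → 1; 9 → 5 → 6.
Collecting the images, st = [9 2 4 0 3 8 7 5 1 6].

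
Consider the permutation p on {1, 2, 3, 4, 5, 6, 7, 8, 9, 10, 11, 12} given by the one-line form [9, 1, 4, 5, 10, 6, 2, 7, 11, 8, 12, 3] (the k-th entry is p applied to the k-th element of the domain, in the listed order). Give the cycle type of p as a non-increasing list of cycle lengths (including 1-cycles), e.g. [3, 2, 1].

[11, 1]

The disjoint cycles are (1 9 11 12 3 4 5 10 8 7 2)(6), with lengths 11, 1 in non-increasing order.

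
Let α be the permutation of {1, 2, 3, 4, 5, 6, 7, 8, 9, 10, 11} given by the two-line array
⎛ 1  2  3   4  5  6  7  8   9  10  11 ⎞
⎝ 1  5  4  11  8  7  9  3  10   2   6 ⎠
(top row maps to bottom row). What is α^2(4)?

6

Tracing 4 → 11 → … returns to 4 after 10 steps, so 4 lies in a 10-cycle (2, 5, 8, 3, 4, 11, 6, 7, 9, 10).
Advancing 2 steps from 4: 4 → 11 → 6.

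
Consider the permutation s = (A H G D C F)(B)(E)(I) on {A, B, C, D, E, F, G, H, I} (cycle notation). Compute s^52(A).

A lies in the 6-cycle (A H G D C F).
On a 6-cycle, s^6 is the identity, so s^52 = s^4 there (52 ≡ 4 mod 6).
Advancing 4 steps from A: A → H → G → D → C.

C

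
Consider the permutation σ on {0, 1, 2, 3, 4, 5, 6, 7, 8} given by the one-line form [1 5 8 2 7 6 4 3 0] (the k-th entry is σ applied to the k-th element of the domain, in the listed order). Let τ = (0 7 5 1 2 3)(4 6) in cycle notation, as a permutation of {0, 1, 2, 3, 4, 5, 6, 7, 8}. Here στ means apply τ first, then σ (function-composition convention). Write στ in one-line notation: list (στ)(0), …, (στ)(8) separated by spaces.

3 8 2 1 4 5 7 6 0

(στ)(x) = σ(τ(x)). Computing each image: σ(τ(0)) = σ(7) = 3, σ(τ(1)) = σ(2) = 8, σ(τ(2)) = σ(3) = 2, σ(τ(3)) = σ(0) = 1, σ(τ(4)) = σ(6) = 4, σ(τ(5)) = σ(1) = 5, σ(τ(6)) = σ(4) = 7, σ(τ(7)) = σ(5) = 6, σ(τ(8)) = σ(8) = 0.
Hence στ = [3 8 2 1 4 5 7 6 0].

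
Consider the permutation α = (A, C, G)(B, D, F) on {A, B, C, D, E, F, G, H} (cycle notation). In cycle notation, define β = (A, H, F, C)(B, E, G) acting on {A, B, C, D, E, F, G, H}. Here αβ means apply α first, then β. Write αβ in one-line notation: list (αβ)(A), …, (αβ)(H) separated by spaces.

(αβ)(x) = β(α(x)). Computing each image: β(α(A)) = β(C) = A, β(α(B)) = β(D) = D, β(α(C)) = β(G) = B, β(α(D)) = β(F) = C, β(α(E)) = β(E) = G, β(α(F)) = β(B) = E, β(α(G)) = β(A) = H, β(α(H)) = β(H) = F.
Hence αβ = [A D B C G E H F].

A D B C G E H F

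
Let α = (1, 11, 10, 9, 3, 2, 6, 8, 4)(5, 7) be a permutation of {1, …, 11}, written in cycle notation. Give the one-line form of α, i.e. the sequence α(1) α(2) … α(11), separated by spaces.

11 6 2 1 7 8 5 4 3 9 10

Reading each image from the cycles: 1→11, 2→6, 3→2, 4→1, 5→7, 6→8, 7→5, 8→4, 9→3, 10→9, 11→10.
So the one-line form is 11 6 2 1 7 8 5 4 3 9 10.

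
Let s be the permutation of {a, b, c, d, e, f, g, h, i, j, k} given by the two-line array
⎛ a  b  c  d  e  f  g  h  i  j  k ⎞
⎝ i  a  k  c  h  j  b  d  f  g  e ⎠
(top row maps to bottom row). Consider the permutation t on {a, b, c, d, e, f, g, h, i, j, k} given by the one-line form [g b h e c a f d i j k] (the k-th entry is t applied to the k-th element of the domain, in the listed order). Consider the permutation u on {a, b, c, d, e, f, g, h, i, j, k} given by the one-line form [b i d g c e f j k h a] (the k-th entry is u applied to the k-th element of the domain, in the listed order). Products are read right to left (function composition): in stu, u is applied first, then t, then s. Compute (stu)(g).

i

Apply the permutations in order: u(g) = f, then t(f) = a, then s(a) = i. So (stu)(g) = i.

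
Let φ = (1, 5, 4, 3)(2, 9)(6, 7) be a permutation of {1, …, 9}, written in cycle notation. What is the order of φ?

The disjoint cycles have lengths 4, 2, 2, 1.
The order of φ is the least common multiple of its cycle lengths: lcm(4, 2, 2) = 4.

4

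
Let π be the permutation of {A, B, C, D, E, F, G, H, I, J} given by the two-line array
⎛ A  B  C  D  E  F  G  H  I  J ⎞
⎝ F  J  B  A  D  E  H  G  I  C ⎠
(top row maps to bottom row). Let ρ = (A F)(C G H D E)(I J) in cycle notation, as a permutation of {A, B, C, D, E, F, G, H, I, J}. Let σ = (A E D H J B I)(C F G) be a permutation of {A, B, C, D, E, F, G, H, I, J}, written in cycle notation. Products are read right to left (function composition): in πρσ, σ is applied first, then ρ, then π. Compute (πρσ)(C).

F

Chase C: σ(C) = F; ρ(F) = A; π(A) = F. Hence (πρσ)(C) = F.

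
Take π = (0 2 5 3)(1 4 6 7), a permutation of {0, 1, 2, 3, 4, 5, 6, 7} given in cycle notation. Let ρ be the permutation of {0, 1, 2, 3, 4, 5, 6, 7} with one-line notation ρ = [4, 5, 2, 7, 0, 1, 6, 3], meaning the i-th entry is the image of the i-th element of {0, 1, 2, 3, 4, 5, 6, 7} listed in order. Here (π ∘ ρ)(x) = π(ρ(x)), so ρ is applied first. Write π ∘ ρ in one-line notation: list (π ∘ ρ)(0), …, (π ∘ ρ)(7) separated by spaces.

6 3 5 1 2 4 7 0

Chase each element through ρ then π: 0 → 4 → 6; 1 → 5 → 3; 2 → 2 → 5; 3 → 7 → 1; 4 → 0 → 2; 5 → 1 → 4; 6 → 6 → 7; 7 → 3 → 0.
Collecting the images, π ∘ ρ = [6 3 5 1 2 4 7 0].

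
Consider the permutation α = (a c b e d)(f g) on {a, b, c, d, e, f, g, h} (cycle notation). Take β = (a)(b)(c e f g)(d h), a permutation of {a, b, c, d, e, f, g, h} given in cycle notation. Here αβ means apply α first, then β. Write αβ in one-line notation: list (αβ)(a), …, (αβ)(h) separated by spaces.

For each element, apply α then β: a → c → e; b → e → f; c → b → b; d → a → a; e → d → h; f → g → c; g → f → g; h → h → d.
Collecting the images, αβ = [e f b a h c g d].

e f b a h c g d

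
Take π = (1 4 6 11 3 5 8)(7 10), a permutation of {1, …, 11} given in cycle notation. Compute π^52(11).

8

11 lies in the 7-cycle (1 4 6 11 3 5 8).
Powers repeat with period 7 on this cycle, and 52 mod 7 = 3, so π^52(11) = π^3(11).
Advancing 3 steps from 11: 11 → 3 → 5 → 8.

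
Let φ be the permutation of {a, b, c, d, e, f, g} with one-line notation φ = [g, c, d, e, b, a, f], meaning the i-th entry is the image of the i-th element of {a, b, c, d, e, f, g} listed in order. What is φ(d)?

d is element number 4 of the domain, and entry number 4 of the one-line form is e, so φ(d) = e.

e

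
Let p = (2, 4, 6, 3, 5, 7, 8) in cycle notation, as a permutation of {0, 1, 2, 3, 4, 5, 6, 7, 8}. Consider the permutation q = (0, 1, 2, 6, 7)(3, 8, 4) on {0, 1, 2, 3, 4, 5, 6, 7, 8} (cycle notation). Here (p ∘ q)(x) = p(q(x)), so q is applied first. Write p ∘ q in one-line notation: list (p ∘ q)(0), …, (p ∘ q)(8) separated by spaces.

For each element, apply q then p: 0 → 1 → 1; 1 → 2 → 4; 2 → 6 → 3; 3 → 8 → 2; 4 → 3 → 5; 5 → 5 → 7; 6 → 7 → 8; 7 → 0 → 0; 8 → 4 → 6.
So p ∘ q in one-line form is 1 4 3 2 5 7 8 0 6.

1 4 3 2 5 7 8 0 6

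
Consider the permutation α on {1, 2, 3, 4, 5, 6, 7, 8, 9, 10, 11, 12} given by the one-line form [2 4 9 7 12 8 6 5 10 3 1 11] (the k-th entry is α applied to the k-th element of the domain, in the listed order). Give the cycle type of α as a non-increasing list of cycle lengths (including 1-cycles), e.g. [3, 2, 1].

The disjoint cycles are (1, 2, 4, 7, 6, 8, 5, 12, 11)(3, 9, 10), with lengths 9, 3 in non-increasing order.

[9, 3]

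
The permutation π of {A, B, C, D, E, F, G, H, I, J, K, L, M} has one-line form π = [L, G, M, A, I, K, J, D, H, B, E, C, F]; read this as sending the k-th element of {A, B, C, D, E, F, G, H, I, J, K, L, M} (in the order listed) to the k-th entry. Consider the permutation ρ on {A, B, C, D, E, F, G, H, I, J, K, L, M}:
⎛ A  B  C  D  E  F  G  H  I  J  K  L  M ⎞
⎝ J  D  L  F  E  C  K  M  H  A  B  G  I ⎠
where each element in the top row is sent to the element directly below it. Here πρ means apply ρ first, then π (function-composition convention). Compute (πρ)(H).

ρ(H) = M, then π(M) = F; composing gives (πρ)(H) = F.

F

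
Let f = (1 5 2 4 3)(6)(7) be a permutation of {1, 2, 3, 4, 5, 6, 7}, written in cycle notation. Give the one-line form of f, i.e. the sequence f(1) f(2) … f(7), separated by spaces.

Each element maps to the next entry in its cycle (wrapping to the front): 1↦5, 2↦4, 3↦1, 4↦3, 5↦2, 6↦6, 7↦7.
So the one-line form is 5 4 1 3 2 6 7.

5 4 1 3 2 6 7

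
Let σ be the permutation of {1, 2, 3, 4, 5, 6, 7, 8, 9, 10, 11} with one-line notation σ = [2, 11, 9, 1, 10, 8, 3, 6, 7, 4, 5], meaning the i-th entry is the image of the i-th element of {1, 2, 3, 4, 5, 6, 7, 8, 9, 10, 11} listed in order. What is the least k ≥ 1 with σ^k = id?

Writing σ as disjoint cycles, the cycle lengths are 6, 3, 2.
The order of σ is the least common multiple of its cycle lengths: lcm(6, 3, 2) = 6.

6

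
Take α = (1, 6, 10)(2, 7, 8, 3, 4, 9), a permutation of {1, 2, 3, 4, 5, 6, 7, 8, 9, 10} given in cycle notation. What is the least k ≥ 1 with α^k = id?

The disjoint cycles have lengths 6, 3, 1.
Since disjoint cycles commute, ord(α) = lcm(6, 3) = 6.

6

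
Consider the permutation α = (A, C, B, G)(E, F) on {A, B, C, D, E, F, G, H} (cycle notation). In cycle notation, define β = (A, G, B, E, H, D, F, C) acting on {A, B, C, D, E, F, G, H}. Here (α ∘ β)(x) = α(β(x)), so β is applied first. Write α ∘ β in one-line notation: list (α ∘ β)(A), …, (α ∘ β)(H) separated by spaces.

A F C E H B G D

For each element, apply β then α: A → G → A; B → E → F; C → A → C; D → F → E; E → H → H; F → C → B; G → B → G; H → D → D.
So α ∘ β in one-line form is A F C E H B G D.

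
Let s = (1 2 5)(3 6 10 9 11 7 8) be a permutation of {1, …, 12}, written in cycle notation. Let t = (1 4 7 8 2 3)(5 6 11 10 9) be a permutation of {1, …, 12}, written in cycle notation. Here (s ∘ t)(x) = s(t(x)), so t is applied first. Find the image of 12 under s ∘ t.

First apply t: t(12) = 12, then s(12) = 12. Thus (s ∘ t)(12) = 12.

12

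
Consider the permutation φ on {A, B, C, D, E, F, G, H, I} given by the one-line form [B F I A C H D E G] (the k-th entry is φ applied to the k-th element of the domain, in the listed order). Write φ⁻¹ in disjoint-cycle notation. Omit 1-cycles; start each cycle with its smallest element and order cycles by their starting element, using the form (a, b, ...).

First write φ in disjoint cycles: (A, B, F, H, E, C, I, G, D).
The inverse reverses every cycle; in canonical form, φ⁻¹ = (A, D, G, I, C, E, H, F, B).

(A, D, G, I, C, E, H, F, B)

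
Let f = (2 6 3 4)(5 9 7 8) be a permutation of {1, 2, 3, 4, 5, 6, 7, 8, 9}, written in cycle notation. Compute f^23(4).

3

4 lies in the 4-cycle (2 6 3 4).
Powers repeat with period 4 on this cycle, and 23 mod 4 = 3, so f^23(4) = f^3(4).
Stepping 3 places around the cycle: 4 → 2 → 6 → 3.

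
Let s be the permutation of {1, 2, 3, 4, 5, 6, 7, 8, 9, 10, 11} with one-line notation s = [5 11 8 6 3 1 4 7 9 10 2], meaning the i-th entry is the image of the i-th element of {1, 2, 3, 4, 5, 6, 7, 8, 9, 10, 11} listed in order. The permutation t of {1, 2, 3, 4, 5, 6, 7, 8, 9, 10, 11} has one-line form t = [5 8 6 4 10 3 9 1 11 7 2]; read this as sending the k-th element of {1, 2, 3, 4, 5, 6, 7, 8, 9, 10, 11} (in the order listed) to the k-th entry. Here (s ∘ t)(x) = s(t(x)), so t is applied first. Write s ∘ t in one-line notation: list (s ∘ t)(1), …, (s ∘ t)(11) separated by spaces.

3 7 1 6 10 8 9 5 2 4 11

For each element, apply t then s: 1 → 5 → 3; 2 → 8 → 7; 3 → 6 → 1; 4 → 4 → 6; 5 → 10 → 10; 6 → 3 → 8; 7 → 9 → 9; 8 → 1 → 5; 9 → 11 → 2; 10 → 7 → 4; 11 → 2 → 11.
Collecting the images, s ∘ t = [3 7 1 6 10 8 9 5 2 4 11].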